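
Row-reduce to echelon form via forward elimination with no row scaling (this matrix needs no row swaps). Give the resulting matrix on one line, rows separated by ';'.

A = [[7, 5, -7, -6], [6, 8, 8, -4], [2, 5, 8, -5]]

Forward elimination:
R2 <- R2 - (6/7)*R1:  [    0  26/7    14   8/7 ]
R3 <- R3 - (2/7)*R1:  [     0   25/7     10  -23/7 ]
R3 <- R3 - (25/26)*R2:  [      0       0  -45/13  -57/13 ]
Row echelon form:
[ 7     5      -7      -6 ]
[ 0  26/7      14     8/7 ]
[ 0     0  -45/13  -57/13 ]

REF = [7 5 -7 -6; 0 26/7 14 8/7; 0 0 -45/13 -57/13]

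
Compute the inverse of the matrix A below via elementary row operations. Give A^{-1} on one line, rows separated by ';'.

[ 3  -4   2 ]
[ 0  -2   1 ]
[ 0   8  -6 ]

inverse = [1/3 -2/3 0; 0 -3/2 -1/4; 0 -2 -1/2]

Gauss-Jordan on [A | I]:
R1 <- (1/3)*R1:  [    1  -4/3   2/3  |   1/3     0     0 ]
R2 <- (1/-2)*R2:  [    0     1  -1/2  |     0  -1/2     0 ]
R1 <- R1 - (-4/3)*R2:  [    1     0     0  |   1/3  -2/3     0 ]
R3 <- R3 - (8)*R2:  [  0   0  -2  |   0   4   1 ]
R3 <- (1/-2)*R3:  [    0     0     1  |     0    -2  -1/2 ]
R2 <- R2 - (-1/2)*R3:  [    0     1     0  |     0  -3/2  -1/4 ]
Right block of [I | A^{-1}] is the inverse:
[ 1/3  -2/3     0 ]
[   0  -3/2  -1/4 ]
[   0    -2  -1/2 ]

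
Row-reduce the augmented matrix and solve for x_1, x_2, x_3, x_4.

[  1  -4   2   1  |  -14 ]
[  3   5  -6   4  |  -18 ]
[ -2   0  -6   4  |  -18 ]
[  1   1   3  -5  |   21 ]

(-3, 3, 2, -3)

Forward elimination on [A|b]:
R2 <- R2 - (3)*R1:  [   0   17  -12    1   24 ]
R3 <- R3 - (-2)*R1:  [   0   -8   -2    6  -46 ]
R4 <- R4 - (1)*R1:  [  0   5   1  -6  35 ]
R3 <- R3 - (-8/17)*R2:  [       0        0  -130/17   110/17  -590/17 ]
R4 <- R4 - (5/17)*R2:  [       0        0    77/17  -107/17   475/17 ]
R4 <- R4 - (-77/130)*R3:  [      0       0       0  -32/13   96/13 ]
Row echelon form:
[ 1  -4        2       1  |      -14 ]
[ 0  17      -12       1  |       24 ]
[ 0   0  -130/17  110/17  |  -590/17 ]
[ 0   0        0  -32/13  |    96/13 ]
Back-substitution:
x_4 = (96/13) / (-32/13) = -3
x_3 = (-590/17 - (110/17)*(-3)) / (-130/17) = 2
x_2 = (24 - (-12)*(2) - (1)*(-3)) / 17 = 3
x_1 = (-14 - (-4)*(3) - (2)*(2) - (1)*(-3)) / 1 = -3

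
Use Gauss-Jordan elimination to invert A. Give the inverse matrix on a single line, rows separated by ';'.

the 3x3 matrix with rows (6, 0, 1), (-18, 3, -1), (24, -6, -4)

Gauss-Jordan on [A | I]:
R1 <- (1/6)*R1:  [   1    0  1/6  |  1/6    0    0 ]
R2 <- R2 - (-18)*R1:  [ 0  3  2  |  3  1  0 ]
R3 <- R3 - (24)*R1:  [  0  -6  -8  |  -4   0   1 ]
R2 <- (1/3)*R2:  [   0    1  2/3  |    1  1/3    0 ]
R3 <- R3 - (-6)*R2:  [  0   0  -4  |   2   2   1 ]
R3 <- (1/-4)*R3:  [    0     0     1  |  -1/2  -1/2  -1/4 ]
R1 <- R1 - (1/6)*R3:  [    1     0     0  |   1/4  1/12  1/24 ]
R2 <- R2 - (2/3)*R3:  [   0    1    0  |  4/3  2/3  1/6 ]
Right block of [I | A^{-1}] is the inverse:
[  1/4  1/12  1/24 ]
[  4/3   2/3   1/6 ]
[ -1/2  -1/2  -1/4 ]

inverse = [1/4 1/12 1/24; 4/3 2/3 1/6; -1/2 -1/2 -1/4]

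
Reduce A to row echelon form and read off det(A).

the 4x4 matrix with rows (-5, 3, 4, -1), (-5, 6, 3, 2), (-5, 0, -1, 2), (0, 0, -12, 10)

det(A) = -180

Forward elimination:
R2 <- R2 - (1)*R1:  [  0   3  -1   3 ]
R3 <- R3 - (1)*R1:  [  0  -3  -5   3 ]
R3 <- R3 - (-1)*R2:  [  0   0  -6   6 ]
R4 <- R4 - (2)*R3:  [  0   0   0  -2 ]
Upper-triangular form:
[ -5  3   4  -1 ]
[  0  3  -1   3 ]
[  0  0  -6   6 ]
[  0  0   0  -2 ]
det(A) = (-1)^0 * (-5) * (3) * (-6) * (-2) = -180  (0 row swaps -> sign +1)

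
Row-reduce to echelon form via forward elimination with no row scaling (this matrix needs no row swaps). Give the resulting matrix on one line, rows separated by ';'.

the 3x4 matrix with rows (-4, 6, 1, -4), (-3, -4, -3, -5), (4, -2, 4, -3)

Forward elimination:
R2 <- R2 - (3/4)*R1:  [     0  -17/2  -15/4     -2 ]
R3 <- R3 - (-1)*R1:  [  0   4   5  -7 ]
R3 <- R3 - (-8/17)*R2:  [       0        0    55/17  -135/17 ]
Row echelon form:
[ -4      6      1       -4 ]
[  0  -17/2  -15/4       -2 ]
[  0      0  55/17  -135/17 ]

REF = [-4 6 1 -4; 0 -17/2 -15/4 -2; 0 0 55/17 -135/17]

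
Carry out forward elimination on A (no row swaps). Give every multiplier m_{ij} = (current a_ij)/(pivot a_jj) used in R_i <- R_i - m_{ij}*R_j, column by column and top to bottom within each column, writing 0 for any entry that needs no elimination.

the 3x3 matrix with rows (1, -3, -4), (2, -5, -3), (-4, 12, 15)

multipliers: 2, -4, 0

Forward elimination:
R2 <- R2 - (2)*R1:  [ 0  1  5 ]
R3 <- R3 - (-4)*R1:  [  0   0  -1 ]
R3: entry in column 2 is already 0 -> m_{32} = 0 (no row operation needed)
Multipliers (in order of application): m_{21} = 2, m_{31} = -4, m_{32} = 0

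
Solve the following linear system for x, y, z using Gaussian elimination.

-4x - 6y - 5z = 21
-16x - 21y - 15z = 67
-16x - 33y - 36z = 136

Forward elimination on [A|b]:
R2 <- R2 - (4)*R1:  [   0    3    5  -17 ]
R3 <- R3 - (4)*R1:  [   0   -9  -16   52 ]
R3 <- R3 - (-3)*R2:  [  0   0  -1   1 ]
Row echelon form:
[ -4  -6  -5  |   21 ]
[  0   3   5  |  -17 ]
[  0   0  -1  |    1 ]
Back-substitution:
z = (1) / -1 = -1
y = (-17 - (5)*(-1)) / 3 = -4
x = (21 - (-6)*(-4) - (-5)*(-1)) / -4 = 2

(2, -4, -1)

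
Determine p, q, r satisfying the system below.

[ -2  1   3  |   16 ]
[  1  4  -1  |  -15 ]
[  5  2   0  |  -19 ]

Forward elimination on [A|b]:
R2 <- R2 - (-1/2)*R1:  [   0  9/2  1/2   -7 ]
R3 <- R3 - (-5/2)*R1:  [    0   9/2  15/2    21 ]
R3 <- R3 - (1)*R2:  [  0   0   7  28 ]
Row echelon form:
[ -2    1    3  |  16 ]
[  0  9/2  1/2  |  -7 ]
[  0    0    7  |  28 ]
Back-substitution:
r = (28) / 7 = 4
q = (-7 - (1/2)*(4)) / (9/2) = -2
p = (16 - (1)*(-2) - (3)*(4)) / -2 = -3

(-3, -2, 4)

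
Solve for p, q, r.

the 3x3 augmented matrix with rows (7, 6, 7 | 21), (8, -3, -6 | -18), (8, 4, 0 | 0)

(0, 0, 3)

Forward elimination on [A|b]:
R2 <- R2 - (8/7)*R1:  [     0  -69/7    -14    -42 ]
R3 <- R3 - (8/7)*R1:  [     0  -20/7     -8    -24 ]
R3 <- R3 - (20/69)*R2:  [       0        0  -272/69  -272/23 ]
Row echelon form:
[ 7      6        7  |       21 ]
[ 0  -69/7      -14  |      -42 ]
[ 0      0  -272/69  |  -272/23 ]
Back-substitution:
r = (-272/23) / (-272/69) = 3
q = (-42 - (-14)*(3)) / (-69/7) = 0
p = (21 - (6)*(0) - (7)*(3)) / 7 = 0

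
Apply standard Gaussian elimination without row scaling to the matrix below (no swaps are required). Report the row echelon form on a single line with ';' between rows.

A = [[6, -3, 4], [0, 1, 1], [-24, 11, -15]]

Forward elimination:
R3 <- R3 - (-4)*R1:  [  0  -1   1 ]
R3 <- R3 - (-1)*R2:  [ 0  0  2 ]
Row echelon form:
[ 6  -3  4 ]
[ 0   1  1 ]
[ 0   0  2 ]

REF = [6 -3 4; 0 1 1; 0 0 2]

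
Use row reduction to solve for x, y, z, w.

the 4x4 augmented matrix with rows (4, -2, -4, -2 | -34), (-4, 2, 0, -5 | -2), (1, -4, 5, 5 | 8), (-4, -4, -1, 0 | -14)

(-2, 5, 2, 4)

Forward elimination on [A|b]:
R2 <- R2 - (-1)*R1:  [   0    0   -4   -7  -36 ]
R3 <- R3 - (1/4)*R1:  [    0  -7/2     6  11/2  33/2 ]
R4 <- R4 - (-1)*R1:  [   0   -6   -5   -2  -48 ]
R2 <-> R3   (pivot in column 2 was zero)
[ 4    -2  -4    -2   -34 ]
[ 0  -7/2   6  11/2  33/2 ]
[ 0     0  -4    -7   -36 ]
[ 0    -6  -5    -2   -48 ]
R4 <- R4 - (12/7)*R2:  [      0       0  -107/7   -80/7  -534/7 ]
R4 <- R4 - (107/28)*R3:  [      0       0       0  429/28   429/7 ]
Row echelon form:
[ 4    -2  -4      -2  |    -34 ]
[ 0  -7/2   6    11/2  |   33/2 ]
[ 0     0  -4      -7  |    -36 ]
[ 0     0   0  429/28  |  429/7 ]
Back-substitution:
w = (429/7) / (429/28) = 4
z = (-36 - (-7)*(4)) / -4 = 2
y = (33/2 - (6)*(2) - (11/2)*(4)) / (-7/2) = 5
x = (-34 - (-2)*(5) - (-4)*(2) - (-2)*(4)) / 4 = -2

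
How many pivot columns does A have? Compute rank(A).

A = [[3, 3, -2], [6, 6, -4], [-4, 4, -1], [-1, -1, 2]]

Row reduction:
R2 <- R2 - (2)*R1:  [ 0  0  0 ]
R3 <- R3 - (-4/3)*R1:  [     0      8  -11/3 ]
R4 <- R4 - (-1/3)*R1:  [   0    0  4/3 ]
R2 <-> R3   (pivot in column 2 was zero)
[ 3  3     -2 ]
[ 0  8  -11/3 ]
[ 0  0      0 ]
[ 0  0    4/3 ]
R3 <-> R4   (pivot in column 3 was zero)
[ 3  3     -2 ]
[ 0  8  -11/3 ]
[ 0  0    4/3 ]
[ 0  0      0 ]
Row echelon form:
[ 3  3     -2 ]
[ 0  8  -11/3 ]
[ 0  0    4/3 ]
[ 0  0      0 ]
Nonzero rows / pivot columns: 3

rank(A) = 3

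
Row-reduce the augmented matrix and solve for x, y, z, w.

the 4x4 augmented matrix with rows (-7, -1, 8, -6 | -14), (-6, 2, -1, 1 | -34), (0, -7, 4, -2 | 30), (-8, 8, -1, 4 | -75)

(4, -4, -1, -3)

Forward elimination on [A|b]:
R2 <- R2 - (6/7)*R1:  [     0   20/7  -55/7   43/7    -22 ]
R4 <- R4 - (8/7)*R1:  [     0   64/7  -71/7   76/7    -59 ]
R3 <- R3 - (-49/20)*R2:  [       0        0    -61/4   261/20  -239/10 ]
R4 <- R4 - (16/5)*R2:  [     0      0     15  -44/5   57/5 ]
R4 <- R4 - (-60/61)*R3:  [         0          0          0   1231/305  -3693/305 ]
Row echelon form:
[ -7    -1      8        -6  |        -14 ]
[  0  20/7  -55/7      43/7  |        -22 ]
[  0     0  -61/4    261/20  |    -239/10 ]
[  0     0      0  1231/305  |  -3693/305 ]
Back-substitution:
w = (-3693/305) / (1231/305) = -3
z = (-239/10 - (261/20)*(-3)) / (-61/4) = -1
y = (-22 - (-55/7)*(-1) - (43/7)*(-3)) / (20/7) = -4
x = (-14 - (-1)*(-4) - (8)*(-1) - (-6)*(-3)) / -7 = 4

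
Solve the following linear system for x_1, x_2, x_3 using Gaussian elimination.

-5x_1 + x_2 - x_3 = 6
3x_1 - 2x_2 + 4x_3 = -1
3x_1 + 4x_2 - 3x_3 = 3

(-1, 3, 2)

Forward elimination on [A|b]:
R2 <- R2 - (-3/5)*R1:  [    0  -7/5  17/5  13/5 ]
R3 <- R3 - (-3/5)*R1:  [     0   23/5  -18/5   33/5 ]
R3 <- R3 - (-23/7)*R2:  [     0      0   53/7  106/7 ]
Row echelon form:
[ -5     1    -1  |      6 ]
[  0  -7/5  17/5  |   13/5 ]
[  0     0  53/7  |  106/7 ]
Back-substitution:
x_3 = (106/7) / (53/7) = 2
x_2 = (13/5 - (17/5)*(2)) / (-7/5) = 3
x_1 = (6 - (1)*(3) - (-1)*(2)) / -5 = -1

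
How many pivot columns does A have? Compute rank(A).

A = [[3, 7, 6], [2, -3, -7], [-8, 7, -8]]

rank(A) = 3

Row reduction:
R2 <- R2 - (2/3)*R1:  [     0  -23/3    -11 ]
R3 <- R3 - (-8/3)*R1:  [    0  77/3     8 ]
R3 <- R3 - (-77/23)*R2:  [       0        0  -663/23 ]
Row echelon form:
[ 3      7        6 ]
[ 0  -23/3      -11 ]
[ 0      0  -663/23 ]
Nonzero rows / pivot columns: 3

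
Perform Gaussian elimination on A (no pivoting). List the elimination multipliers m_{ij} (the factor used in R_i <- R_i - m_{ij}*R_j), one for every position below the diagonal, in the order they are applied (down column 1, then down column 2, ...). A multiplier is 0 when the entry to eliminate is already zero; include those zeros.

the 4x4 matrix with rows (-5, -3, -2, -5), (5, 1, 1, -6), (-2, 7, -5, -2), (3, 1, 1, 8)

Forward elimination:
R2 <- R2 - (-1)*R1:  [   0   -2   -1  -11 ]
R3 <- R3 - (2/5)*R1:  [     0   41/5  -21/5      0 ]
R4 <- R4 - (-3/5)*R1:  [    0  -4/5  -1/5     5 ]
R3 <- R3 - (-41/10)*R2:  [       0        0   -83/10  -451/10 ]
R4 <- R4 - (2/5)*R2:  [    0     0   1/5  47/5 ]
R4 <- R4 - (-2/83)*R3:  [      0       0       0  690/83 ]
Multipliers (in order of application): m_{21} = -1, m_{31} = 2/5, m_{41} = -3/5, m_{32} = -41/10, m_{42} = 2/5, m_{43} = -2/83

multipliers: -1, 2/5, -3/5, -41/10, 2/5, -2/83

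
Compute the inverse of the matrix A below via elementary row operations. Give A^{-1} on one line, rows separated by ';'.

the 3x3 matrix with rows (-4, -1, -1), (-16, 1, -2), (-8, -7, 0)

inverse = [7/40 -7/80 -3/80; -1/5 1/10 -1/10; -3/2 1/4 1/4]

Gauss-Jordan on [A | I]:
R1 <- (1/-4)*R1:  [    1   1/4   1/4  |  -1/4     0     0 ]
R2 <- R2 - (-16)*R1:  [  0   5   2  |  -4   1   0 ]
R3 <- R3 - (-8)*R1:  [  0  -5   2  |  -2   0   1 ]
R2 <- (1/5)*R2:  [    0     1   2/5  |  -4/5   1/5     0 ]
R1 <- R1 - (1/4)*R2:  [     1      0   3/20  |  -1/20  -1/20      0 ]
R3 <- R3 - (-5)*R2:  [  0   0   4  |  -6   1   1 ]
R3 <- (1/4)*R3:  [    0     0     1  |  -3/2   1/4   1/4 ]
R1 <- R1 - (3/20)*R3:  [     1      0      0  |   7/40  -7/80  -3/80 ]
R2 <- R2 - (2/5)*R3:  [     0      1      0  |   -1/5   1/10  -1/10 ]
Right block of [I | A^{-1}] is the inverse:
[ 7/40  -7/80  -3/80 ]
[ -1/5   1/10  -1/10 ]
[ -3/2    1/4    1/4 ]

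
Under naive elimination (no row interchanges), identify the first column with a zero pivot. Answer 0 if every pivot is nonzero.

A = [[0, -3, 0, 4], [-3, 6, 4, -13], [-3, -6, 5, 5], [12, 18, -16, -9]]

Naive forward elimination:
Pivot entry (1,1) is zero but row 2 has -3 in column 1 -> naive elimination stops; a row interchange (e.g. R1 <-> R2) would be required here.

first zero-pivot column = 1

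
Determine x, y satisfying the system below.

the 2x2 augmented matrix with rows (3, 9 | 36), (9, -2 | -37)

Forward elimination on [A|b]:
R2 <- R2 - (3)*R1:  [    0   -29  -145 ]
Row echelon form:
[ 3    9  |    36 ]
[ 0  -29  |  -145 ]
Back-substitution:
y = (-145) / -29 = 5
x = (36 - (9)*(5)) / 3 = -3

(-3, 5)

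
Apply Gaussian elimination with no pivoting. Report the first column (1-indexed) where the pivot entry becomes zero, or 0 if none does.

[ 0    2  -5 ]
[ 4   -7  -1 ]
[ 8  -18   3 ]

first zero-pivot column = 1

Naive forward elimination:
Pivot entry (1,1) is zero but row 2 has 4 in column 1 -> naive elimination stops; a row interchange (e.g. R1 <-> R2) would be required here.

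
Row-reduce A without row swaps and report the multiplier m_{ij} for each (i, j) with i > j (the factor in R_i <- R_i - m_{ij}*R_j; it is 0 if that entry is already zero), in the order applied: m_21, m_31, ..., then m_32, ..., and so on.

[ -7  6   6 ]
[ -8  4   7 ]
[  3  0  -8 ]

Forward elimination:
R2 <- R2 - (8/7)*R1:  [     0  -20/7    1/7 ]
R3 <- R3 - (-3/7)*R1:  [     0   18/7  -38/7 ]
R3 <- R3 - (-9/10)*R2:  [      0       0  -53/10 ]
Multipliers (in order of application): m_{21} = 8/7, m_{31} = -3/7, m_{32} = -9/10

multipliers: 8/7, -3/7, -9/10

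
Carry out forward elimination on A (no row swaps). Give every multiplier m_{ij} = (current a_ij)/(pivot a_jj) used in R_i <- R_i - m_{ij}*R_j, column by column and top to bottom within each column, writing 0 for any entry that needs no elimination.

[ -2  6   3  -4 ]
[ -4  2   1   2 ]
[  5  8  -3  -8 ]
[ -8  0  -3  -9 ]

Forward elimination:
R2 <- R2 - (2)*R1:  [   0  -10   -5   10 ]
R3 <- R3 - (-5/2)*R1:  [   0   23  9/2  -18 ]
R4 <- R4 - (4)*R1:  [   0  -24  -15    7 ]
R3 <- R3 - (-23/10)*R2:  [  0   0  -7   5 ]
R4 <- R4 - (12/5)*R2:  [   0    0   -3  -17 ]
R4 <- R4 - (3/7)*R3:  [      0       0       0  -134/7 ]
Multipliers (in order of application): m_{21} = 2, m_{31} = -5/2, m_{41} = 4, m_{32} = -23/10, m_{42} = 12/5, m_{43} = 3/7

multipliers: 2, -5/2, 4, -23/10, 12/5, 3/7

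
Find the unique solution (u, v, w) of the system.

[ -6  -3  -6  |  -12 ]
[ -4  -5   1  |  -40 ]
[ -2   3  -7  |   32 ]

Forward elimination on [A|b]:
R2 <- R2 - (2/3)*R1:  [   0   -3    5  -32 ]
R3 <- R3 - (1/3)*R1:  [  0   4  -5  36 ]
R3 <- R3 - (-4/3)*R2:  [     0      0    5/3  -20/3 ]
Row echelon form:
[ -6  -3   -6  |    -12 ]
[  0  -3    5  |    -32 ]
[  0   0  5/3  |  -20/3 ]
Back-substitution:
w = (-20/3) / (5/3) = -4
v = (-32 - (5)*(-4)) / -3 = 4
u = (-12 - (-3)*(4) - (-6)*(-4)) / -6 = 4

(4, 4, -4)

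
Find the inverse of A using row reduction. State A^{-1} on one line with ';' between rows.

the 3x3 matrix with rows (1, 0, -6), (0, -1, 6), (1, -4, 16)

Gauss-Jordan on [A | I]:
R3 <- R3 - (1)*R1:  [  0  -4  22  |  -1   0   1 ]
R2 <- (1/-1)*R2:  [  0   1  -6  |   0  -1   0 ]
R3 <- R3 - (-4)*R2:  [  0   0  -2  |  -1  -4   1 ]
R3 <- (1/-2)*R3:  [    0     0     1  |   1/2     2  -1/2 ]
R1 <- R1 - (-6)*R3:  [  1   0   0  |   4  12  -3 ]
R2 <- R2 - (-6)*R3:  [  0   1   0  |   3  11  -3 ]
Right block of [I | A^{-1}] is the inverse:
[   4  12    -3 ]
[   3  11    -3 ]
[ 1/2   2  -1/2 ]

inverse = [4 12 -3; 3 11 -3; 1/2 2 -1/2]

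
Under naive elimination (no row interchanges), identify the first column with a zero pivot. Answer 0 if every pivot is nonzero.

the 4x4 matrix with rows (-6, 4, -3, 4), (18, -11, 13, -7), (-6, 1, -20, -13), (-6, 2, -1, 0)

first zero-pivot column = 0

Naive forward elimination:
R2 <- R2 - (-3)*R1:  [ 0  1  4  5 ]
R3 <- R3 - (1)*R1:  [   0   -3  -17  -17 ]
R4 <- R4 - (1)*R1:  [  0  -2   2  -4 ]
R3 <- R3 - (-3)*R2:  [  0   0  -5  -2 ]
R4 <- R4 - (-2)*R2:  [  0   0  10   6 ]
R4 <- R4 - (-2)*R3:  [ 0  0  0  2 ]
All pivots nonzero; naive elimination completes without hitting a zero pivot.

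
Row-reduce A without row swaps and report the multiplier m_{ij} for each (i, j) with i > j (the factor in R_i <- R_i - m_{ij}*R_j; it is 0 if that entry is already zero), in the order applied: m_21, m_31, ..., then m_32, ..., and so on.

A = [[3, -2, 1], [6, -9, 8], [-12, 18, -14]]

multipliers: 2, -4, -2

Forward elimination:
R2 <- R2 - (2)*R1:  [  0  -5   6 ]
R3 <- R3 - (-4)*R1:  [   0   10  -10 ]
R3 <- R3 - (-2)*R2:  [ 0  0  2 ]
Multipliers (in order of application): m_{21} = 2, m_{31} = -4, m_{32} = -2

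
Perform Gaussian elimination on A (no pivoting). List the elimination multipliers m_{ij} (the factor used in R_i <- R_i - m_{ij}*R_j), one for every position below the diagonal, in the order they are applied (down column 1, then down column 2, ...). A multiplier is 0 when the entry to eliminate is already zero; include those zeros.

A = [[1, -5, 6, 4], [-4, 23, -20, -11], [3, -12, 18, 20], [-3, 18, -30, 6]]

multipliers: -4, 3, -3, 1, 1, 4

Forward elimination:
R2 <- R2 - (-4)*R1:  [ 0  3  4  5 ]
R3 <- R3 - (3)*R1:  [ 0  3  0  8 ]
R4 <- R4 - (-3)*R1:  [   0    3  -12   18 ]
R3 <- R3 - (1)*R2:  [  0   0  -4   3 ]
R4 <- R4 - (1)*R2:  [   0    0  -16   13 ]
R4 <- R4 - (4)*R3:  [ 0  0  0  1 ]
Multipliers (in order of application): m_{21} = -4, m_{31} = 3, m_{41} = -3, m_{32} = 1, m_{42} = 1, m_{43} = 4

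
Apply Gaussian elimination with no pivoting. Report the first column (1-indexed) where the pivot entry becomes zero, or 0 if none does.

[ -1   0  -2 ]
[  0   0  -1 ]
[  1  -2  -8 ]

Naive forward elimination:
R3 <- R3 - (-1)*R1:  [   0   -2  -10 ]
Matrix at this point:
[ -1   0   -2 ]
[  0   0   -1 ]
[  0  -2  -10 ]
Pivot entry (2,2) is zero but row 3 has -2 in column 2 -> naive elimination stops; a row interchange (e.g. R2 <-> R3) would be required here.

first zero-pivot column = 2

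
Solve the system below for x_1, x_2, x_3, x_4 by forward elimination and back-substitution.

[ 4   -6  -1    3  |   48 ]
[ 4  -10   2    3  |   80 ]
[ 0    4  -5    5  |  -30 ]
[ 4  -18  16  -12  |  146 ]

Forward elimination on [A|b]:
R2 <- R2 - (1)*R1:  [  0  -4   3   0  32 ]
R4 <- R4 - (1)*R1:  [   0  -12   17  -15   98 ]
R3 <- R3 - (-1)*R2:  [  0   0  -2   5   2 ]
R4 <- R4 - (3)*R2:  [   0    0    8  -15    2 ]
R4 <- R4 - (-4)*R3:  [  0   0   0   5  10 ]
Row echelon form:
[ 4  -6  -1  3  |  48 ]
[ 0  -4   3  0  |  32 ]
[ 0   0  -2  5  |   2 ]
[ 0   0   0  5  |  10 ]
Back-substitution:
x_4 = (10) / 5 = 2
x_3 = (2 - (5)*(2)) / -2 = 4
x_2 = (32 - (3)*(4)) / -4 = -5
x_1 = (48 - (-6)*(-5) - (-1)*(4) - (3)*(2)) / 4 = 4

(4, -5, 4, 2)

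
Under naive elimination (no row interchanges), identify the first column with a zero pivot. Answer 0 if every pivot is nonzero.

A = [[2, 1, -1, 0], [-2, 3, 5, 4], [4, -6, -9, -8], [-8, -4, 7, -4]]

first zero-pivot column = 0

Naive forward elimination:
R2 <- R2 - (-1)*R1:  [ 0  4  4  4 ]
R3 <- R3 - (2)*R1:  [  0  -8  -7  -8 ]
R4 <- R4 - (-4)*R1:  [  0   0   3  -4 ]
R3 <- R3 - (-2)*R2:  [ 0  0  1  0 ]
R4 <- R4 - (3)*R3:  [  0   0   0  -4 ]
All pivots nonzero; naive elimination completes without hitting a zero pivot.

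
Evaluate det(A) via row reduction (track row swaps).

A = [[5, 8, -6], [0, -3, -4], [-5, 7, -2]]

Forward elimination:
R3 <- R3 - (-1)*R1:  [  0  15  -8 ]
R3 <- R3 - (-5)*R2:  [   0    0  -28 ]
Upper-triangular form:
[ 5   8   -6 ]
[ 0  -3   -4 ]
[ 0   0  -28 ]
det(A) = (-1)^0 * (5) * (-3) * (-28) = 420  (0 row swaps -> sign +1)

det(A) = 420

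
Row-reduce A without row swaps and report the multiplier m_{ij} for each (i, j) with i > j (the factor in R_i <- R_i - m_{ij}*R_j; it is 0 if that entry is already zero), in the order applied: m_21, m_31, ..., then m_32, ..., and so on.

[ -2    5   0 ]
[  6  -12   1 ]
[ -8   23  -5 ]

multipliers: -3, 4, 1

Forward elimination:
R2 <- R2 - (-3)*R1:  [ 0  3  1 ]
R3 <- R3 - (4)*R1:  [  0   3  -5 ]
R3 <- R3 - (1)*R2:  [  0   0  -6 ]
Multipliers (in order of application): m_{21} = -3, m_{31} = 4, m_{32} = 1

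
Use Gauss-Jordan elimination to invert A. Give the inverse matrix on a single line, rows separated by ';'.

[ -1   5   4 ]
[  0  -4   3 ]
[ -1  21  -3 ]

inverse = [-51/20 99/20 31/20; -3/20 7/20 3/20; -1/5 4/5 1/5]

Gauss-Jordan on [A | I]:
R1 <- (1/-1)*R1:  [  1  -5  -4  |  -1   0   0 ]
R3 <- R3 - (-1)*R1:  [  0  16  -7  |  -1   0   1 ]
R2 <- (1/-4)*R2:  [    0     1  -3/4  |     0  -1/4     0 ]
R1 <- R1 - (-5)*R2:  [     1      0  -31/4  |     -1   -5/4      0 ]
R3 <- R3 - (16)*R2:  [  0   0   5  |  -1   4   1 ]
R3 <- (1/5)*R3:  [    0     0     1  |  -1/5   4/5   1/5 ]
R1 <- R1 - (-31/4)*R3:  [      1       0       0  |  -51/20   99/20   31/20 ]
R2 <- R2 - (-3/4)*R3:  [     0      1      0  |  -3/20   7/20   3/20 ]
Right block of [I | A^{-1}] is the inverse:
[ -51/20  99/20  31/20 ]
[  -3/20   7/20   3/20 ]
[   -1/5    4/5    1/5 ]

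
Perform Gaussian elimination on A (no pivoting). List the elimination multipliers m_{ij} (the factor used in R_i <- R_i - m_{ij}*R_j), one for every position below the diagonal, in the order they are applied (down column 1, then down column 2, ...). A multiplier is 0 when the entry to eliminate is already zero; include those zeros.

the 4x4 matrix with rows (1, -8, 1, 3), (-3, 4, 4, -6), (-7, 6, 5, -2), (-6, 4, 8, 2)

multipliers: -3, -7, -6, 5/2, 11/5, 14/55

Forward elimination:
R2 <- R2 - (-3)*R1:  [   0  -20    7    3 ]
R3 <- R3 - (-7)*R1:  [   0  -50   12   19 ]
R4 <- R4 - (-6)*R1:  [   0  -44   14   20 ]
R3 <- R3 - (5/2)*R2:  [     0      0  -11/2   23/2 ]
R4 <- R4 - (11/5)*R2:  [    0     0  -7/5  67/5 ]
R4 <- R4 - (14/55)*R3:  [      0       0       0  576/55 ]
Multipliers (in order of application): m_{21} = -3, m_{31} = -7, m_{41} = -6, m_{32} = 5/2, m_{42} = 11/5, m_{43} = 14/55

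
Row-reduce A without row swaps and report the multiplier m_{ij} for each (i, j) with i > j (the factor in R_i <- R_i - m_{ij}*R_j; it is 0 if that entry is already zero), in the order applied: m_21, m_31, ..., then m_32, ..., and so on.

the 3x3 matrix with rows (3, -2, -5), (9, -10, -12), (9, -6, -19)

multipliers: 3, 3, 0

Forward elimination:
R2 <- R2 - (3)*R1:  [  0  -4   3 ]
R3 <- R3 - (3)*R1:  [  0   0  -4 ]
R3: entry in column 2 is already 0 -> m_{32} = 0 (no row operation needed)
Multipliers (in order of application): m_{21} = 3, m_{31} = 3, m_{32} = 0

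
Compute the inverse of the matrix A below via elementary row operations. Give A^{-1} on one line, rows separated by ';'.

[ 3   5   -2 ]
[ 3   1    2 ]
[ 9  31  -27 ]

Gauss-Jordan on [A | I]:
R1 <- (1/3)*R1:  [    1   5/3  -2/3  |   1/3     0     0 ]
R2 <- R2 - (3)*R1:  [  0  -4   4  |  -1   1   0 ]
R3 <- R3 - (9)*R1:  [   0   16  -21  |   -3    0    1 ]
R2 <- (1/-4)*R2:  [    0     1    -1  |   1/4  -1/4     0 ]
R1 <- R1 - (5/3)*R2:  [     1      0      1  |  -1/12   5/12      0 ]
R3 <- R3 - (16)*R2:  [  0   0  -5  |  -7   4   1 ]
R3 <- (1/-5)*R3:  [    0     0     1  |   7/5  -4/5  -1/5 ]
R1 <- R1 - (1)*R3:  [      1       0       0  |  -89/60   73/60     1/5 ]
R2 <- R2 - (-1)*R3:  [      0       1       0  |   33/20  -21/20    -1/5 ]
Right block of [I | A^{-1}] is the inverse:
[ -89/60   73/60   1/5 ]
[  33/20  -21/20  -1/5 ]
[    7/5    -4/5  -1/5 ]

inverse = [-89/60 73/60 1/5; 33/20 -21/20 -1/5; 7/5 -4/5 -1/5]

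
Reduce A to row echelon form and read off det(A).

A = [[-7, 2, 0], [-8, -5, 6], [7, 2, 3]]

Forward elimination:
R2 <- R2 - (8/7)*R1:  [     0  -51/7      6 ]
R3 <- R3 - (-1)*R1:  [ 0  4  3 ]
R3 <- R3 - (-28/51)*R2:  [      0       0  107/17 ]
Upper-triangular form:
[ -7      2       0 ]
[  0  -51/7       6 ]
[  0      0  107/17 ]
det(A) = (-1)^0 * (-7) * (-51/7) * (107/17) = 321  (0 row swaps -> sign +1)

det(A) = 321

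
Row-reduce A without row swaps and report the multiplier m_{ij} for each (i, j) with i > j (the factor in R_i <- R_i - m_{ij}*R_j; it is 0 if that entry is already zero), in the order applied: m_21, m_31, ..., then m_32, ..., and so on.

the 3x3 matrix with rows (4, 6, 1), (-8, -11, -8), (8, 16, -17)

multipliers: -2, 2, 4

Forward elimination:
R2 <- R2 - (-2)*R1:  [  0   1  -6 ]
R3 <- R3 - (2)*R1:  [   0    4  -19 ]
R3 <- R3 - (4)*R2:  [ 0  0  5 ]
Multipliers (in order of application): m_{21} = -2, m_{31} = 2, m_{32} = 4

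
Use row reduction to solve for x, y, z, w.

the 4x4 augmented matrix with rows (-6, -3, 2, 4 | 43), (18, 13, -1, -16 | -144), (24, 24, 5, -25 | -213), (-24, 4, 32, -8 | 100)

(-4, -3, 1, 2)

Forward elimination on [A|b]:
R2 <- R2 - (-3)*R1:  [   0    4    5   -4  -15 ]
R3 <- R3 - (-4)*R1:  [   0   12   13   -9  -41 ]
R4 <- R4 - (4)*R1:  [   0   16   24  -24  -72 ]
R3 <- R3 - (3)*R2:  [  0   0  -2   3   4 ]
R4 <- R4 - (4)*R2:  [   0    0    4   -8  -12 ]
R4 <- R4 - (-2)*R3:  [  0   0   0  -2  -4 ]
Row echelon form:
[ -6  -3   2   4  |   43 ]
[  0   4   5  -4  |  -15 ]
[  0   0  -2   3  |    4 ]
[  0   0   0  -2  |   -4 ]
Back-substitution:
w = (-4) / -2 = 2
z = (4 - (3)*(2)) / -2 = 1
y = (-15 - (5)*(1) - (-4)*(2)) / 4 = -3
x = (43 - (-3)*(-3) - (2)*(1) - (4)*(2)) / -6 = -4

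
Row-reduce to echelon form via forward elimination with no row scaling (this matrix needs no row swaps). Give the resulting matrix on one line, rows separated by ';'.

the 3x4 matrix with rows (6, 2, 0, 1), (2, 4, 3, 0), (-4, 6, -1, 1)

Forward elimination:
R2 <- R2 - (1/3)*R1:  [    0  10/3     3  -1/3 ]
R3 <- R3 - (-2/3)*R1:  [    0  22/3    -1   5/3 ]
R3 <- R3 - (11/5)*R2:  [     0      0  -38/5   12/5 ]
Row echelon form:
[ 6     2      0     1 ]
[ 0  10/3      3  -1/3 ]
[ 0     0  -38/5  12/5 ]

REF = [6 2 0 1; 0 10/3 3 -1/3; 0 0 -38/5 12/5]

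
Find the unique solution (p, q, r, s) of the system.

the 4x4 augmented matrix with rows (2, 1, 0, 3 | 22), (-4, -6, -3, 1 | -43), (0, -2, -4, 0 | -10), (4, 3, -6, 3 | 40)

Forward elimination on [A|b]:
R2 <- R2 - (-2)*R1:  [  0  -4  -3   7   1 ]
R4 <- R4 - (2)*R1:  [  0   1  -6  -3  -4 ]
R3 <- R3 - (1/2)*R2:  [     0      0   -5/2   -7/2  -21/2 ]
R4 <- R4 - (-1/4)*R2:  [     0      0  -27/4   -5/4  -15/4 ]
R4 <- R4 - (27/10)*R3:  [     0      0      0   41/5  123/5 ]
Row echelon form:
[ 2   1     0     3  |     22 ]
[ 0  -4    -3     7  |      1 ]
[ 0   0  -5/2  -7/2  |  -21/2 ]
[ 0   0     0  41/5  |  123/5 ]
Back-substitution:
s = (123/5) / (41/5) = 3
r = (-21/2 - (-7/2)*(3)) / (-5/2) = 0
q = (1 - (-3)*(0) - (7)*(3)) / -4 = 5
p = (22 - (1)*(5) - (3)*(3)) / 2 = 4

(4, 5, 0, 3)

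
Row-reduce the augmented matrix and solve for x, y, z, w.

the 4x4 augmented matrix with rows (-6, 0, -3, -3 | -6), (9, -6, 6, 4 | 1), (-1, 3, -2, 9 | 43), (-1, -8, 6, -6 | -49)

(1, 0, -4, 4)

Forward elimination on [A|b]:
R2 <- R2 - (-3/2)*R1:  [    0    -6   3/2  -1/2    -8 ]
R3 <- R3 - (1/6)*R1:  [    0     3  -3/2  19/2    44 ]
R4 <- R4 - (1/6)*R1:  [     0     -8   13/2  -11/2    -48 ]
R3 <- R3 - (-1/2)*R2:  [    0     0  -3/4  37/4    40 ]
R4 <- R4 - (4/3)*R2:  [      0       0     9/2   -29/6  -112/3 ]
R4 <- R4 - (-6)*R3:  [     0      0      0  152/3  608/3 ]
Row echelon form:
[ -6   0    -3     -3  |     -6 ]
[  0  -6   3/2   -1/2  |     -8 ]
[  0   0  -3/4   37/4  |     40 ]
[  0   0     0  152/3  |  608/3 ]
Back-substitution:
w = (608/3) / (152/3) = 4
z = (40 - (37/4)*(4)) / (-3/4) = -4
y = (-8 - (3/2)*(-4) - (-1/2)*(4)) / -6 = 0
x = (-6 - (-3)*(-4) - (-3)*(4)) / -6 = 1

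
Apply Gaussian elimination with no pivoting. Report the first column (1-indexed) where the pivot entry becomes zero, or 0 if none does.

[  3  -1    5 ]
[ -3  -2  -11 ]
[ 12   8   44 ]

first zero-pivot column = 3

Naive forward elimination:
R2 <- R2 - (-1)*R1:  [  0  -3  -6 ]
R3 <- R3 - (4)*R1:  [  0  12  24 ]
R3 <- R3 - (-4)*R2:  [ 0  0  0 ]
Matrix at this point:
[ 3  -1   5 ]
[ 0  -3  -6 ]
[ 0   0   0 ]
Pivot entry (3,3) in the last row is zero and there are no rows below to swap with -> zero pivot in column 3 (A is singular).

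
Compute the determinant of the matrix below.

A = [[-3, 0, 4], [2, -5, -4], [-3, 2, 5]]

Forward elimination:
R2 <- R2 - (-2/3)*R1:  [    0    -5  -4/3 ]
R3 <- R3 - (1)*R1:  [ 0  2  1 ]
R3 <- R3 - (-2/5)*R2:  [    0     0  7/15 ]
Upper-triangular form:
[ -3   0     4 ]
[  0  -5  -4/3 ]
[  0   0  7/15 ]
det(A) = (-1)^0 * (-3) * (-5) * (7/15) = 7  (0 row swaps -> sign +1)

det(A) = 7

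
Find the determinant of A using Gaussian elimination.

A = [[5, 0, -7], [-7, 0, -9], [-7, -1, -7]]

Forward elimination:
R2 <- R2 - (-7/5)*R1:  [     0      0  -94/5 ]
R3 <- R3 - (-7/5)*R1:  [     0     -1  -84/5 ]
R2 <-> R3   (pivot in column 2 was zero)
[ 5   0     -7 ]
[ 0  -1  -84/5 ]
[ 0   0  -94/5 ]
Upper-triangular form:
[ 5   0     -7 ]
[ 0  -1  -84/5 ]
[ 0   0  -94/5 ]
det(A) = (-1)^1 * (5) * (-1) * (-94/5) = -94  (1 row swap -> sign -1)

det(A) = -94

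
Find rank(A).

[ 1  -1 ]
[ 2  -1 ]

rank(A) = 2

Row reduction:
R2 <- R2 - (2)*R1:  [ 0  1 ]
Row echelon form:
[ 1  -1 ]
[ 0   1 ]
Nonzero rows / pivot columns: 2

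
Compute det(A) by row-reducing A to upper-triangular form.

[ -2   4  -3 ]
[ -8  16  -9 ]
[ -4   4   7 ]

Forward elimination:
R2 <- R2 - (4)*R1:  [ 0  0  3 ]
R3 <- R3 - (2)*R1:  [  0  -4  13 ]
R2 <-> R3   (pivot in column 2 was zero)
[ -2   4  -3 ]
[  0  -4  13 ]
[  0   0   3 ]
Upper-triangular form:
[ -2   4  -3 ]
[  0  -4  13 ]
[  0   0   3 ]
det(A) = (-1)^1 * (-2) * (-4) * (3) = -24  (1 row swap -> sign -1)

det(A) = -24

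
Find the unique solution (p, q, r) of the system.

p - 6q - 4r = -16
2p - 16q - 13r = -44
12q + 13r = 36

(2, 3, 0)

Forward elimination on [A|b]:
R2 <- R2 - (2)*R1:  [   0   -4   -5  -12 ]
R3 <- R3 - (-3)*R2:  [  0   0  -2   0 ]
Row echelon form:
[ 1  -6  -4  |  -16 ]
[ 0  -4  -5  |  -12 ]
[ 0   0  -2  |    0 ]
Back-substitution:
r = (0) / -2 = 0
q = (-12 - (-5)*(0)) / -4 = 3
p = (-16 - (-6)*(3) - (-4)*(0)) / 1 = 2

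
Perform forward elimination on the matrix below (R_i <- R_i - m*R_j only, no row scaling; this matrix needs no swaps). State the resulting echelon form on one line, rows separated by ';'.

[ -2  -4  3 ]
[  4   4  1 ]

REF = [-2 -4 3; 0 -4 7]

Forward elimination:
R2 <- R2 - (-2)*R1:  [  0  -4   7 ]
Row echelon form:
[ -2  -4  3 ]
[  0  -4  7 ]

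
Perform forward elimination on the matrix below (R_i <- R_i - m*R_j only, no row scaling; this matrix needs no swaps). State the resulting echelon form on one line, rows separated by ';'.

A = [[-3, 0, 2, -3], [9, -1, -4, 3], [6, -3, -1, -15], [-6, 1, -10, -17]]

REF = [-3 0 2 -3; 0 -1 2 -6; 0 0 -3 -3; 0 0 0 -5]

Forward elimination:
R2 <- R2 - (-3)*R1:  [  0  -1   2  -6 ]
R3 <- R3 - (-2)*R1:  [   0   -3    3  -21 ]
R4 <- R4 - (2)*R1:  [   0    1  -14  -11 ]
R3 <- R3 - (3)*R2:  [  0   0  -3  -3 ]
R4 <- R4 - (-1)*R2:  [   0    0  -12  -17 ]
R4 <- R4 - (4)*R3:  [  0   0   0  -5 ]
Row echelon form:
[ -3   0   2  -3 ]
[  0  -1   2  -6 ]
[  0   0  -3  -3 ]
[  0   0   0  -5 ]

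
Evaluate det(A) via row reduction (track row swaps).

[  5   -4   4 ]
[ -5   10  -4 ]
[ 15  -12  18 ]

Forward elimination:
R2 <- R2 - (-1)*R1:  [ 0  6  0 ]
R3 <- R3 - (3)*R1:  [ 0  0  6 ]
Upper-triangular form:
[ 5  -4  4 ]
[ 0   6  0 ]
[ 0   0  6 ]
det(A) = (-1)^0 * (5) * (6) * (6) = 180  (0 row swaps -> sign +1)

det(A) = 180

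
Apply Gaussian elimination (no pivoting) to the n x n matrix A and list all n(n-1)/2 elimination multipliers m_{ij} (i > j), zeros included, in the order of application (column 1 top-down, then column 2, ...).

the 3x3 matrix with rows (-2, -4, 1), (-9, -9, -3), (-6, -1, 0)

multipliers: 9/2, 3, 11/9

Forward elimination:
R2 <- R2 - (9/2)*R1:  [     0      9  -15/2 ]
R3 <- R3 - (3)*R1:  [  0  11  -3 ]
R3 <- R3 - (11/9)*R2:  [    0     0  37/6 ]
Multipliers (in order of application): m_{21} = 9/2, m_{31} = 3, m_{32} = 11/9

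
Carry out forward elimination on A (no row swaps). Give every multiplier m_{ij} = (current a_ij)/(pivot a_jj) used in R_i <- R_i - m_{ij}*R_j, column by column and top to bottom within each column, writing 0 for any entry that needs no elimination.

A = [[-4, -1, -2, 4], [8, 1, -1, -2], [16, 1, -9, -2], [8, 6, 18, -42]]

multipliers: -2, -4, -2, 3, -4, 3

Forward elimination:
R2 <- R2 - (-2)*R1:  [  0  -1  -5   6 ]
R3 <- R3 - (-4)*R1:  [   0   -3  -17   14 ]
R4 <- R4 - (-2)*R1:  [   0    4   14  -34 ]
R3 <- R3 - (3)*R2:  [  0   0  -2  -4 ]
R4 <- R4 - (-4)*R2:  [   0    0   -6  -10 ]
R4 <- R4 - (3)*R3:  [ 0  0  0  2 ]
Multipliers (in order of application): m_{21} = -2, m_{31} = -4, m_{41} = -2, m_{32} = 3, m_{42} = -4, m_{43} = 3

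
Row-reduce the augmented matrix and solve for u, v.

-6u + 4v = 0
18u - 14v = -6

Forward elimination on [A|b]:
R2 <- R2 - (-3)*R1:  [  0  -2  -6 ]
Row echelon form:
[ -6   4  |   0 ]
[  0  -2  |  -6 ]
Back-substitution:
v = (-6) / -2 = 3
u = (0 - (4)*(3)) / -6 = 2

(2, 3)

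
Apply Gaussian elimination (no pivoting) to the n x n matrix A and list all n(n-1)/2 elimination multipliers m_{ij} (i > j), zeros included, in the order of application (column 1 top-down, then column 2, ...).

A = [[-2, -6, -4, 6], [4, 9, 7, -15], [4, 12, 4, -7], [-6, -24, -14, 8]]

Forward elimination:
R2 <- R2 - (-2)*R1:  [  0  -3  -1  -3 ]
R3 <- R3 - (-2)*R1:  [  0   0  -4   5 ]
R4 <- R4 - (3)*R1:  [   0   -6   -2  -10 ]
R3: entry in column 2 is already 0 -> m_{32} = 0 (no row operation needed)
R4 <- R4 - (2)*R2:  [  0   0   0  -4 ]
R4: entry in column 3 is already 0 -> m_{43} = 0 (no row operation needed)
Multipliers (in order of application): m_{21} = -2, m_{31} = -2, m_{41} = 3, m_{32} = 0, m_{42} = 2, m_{43} = 0

multipliers: -2, -2, 3, 0, 2, 0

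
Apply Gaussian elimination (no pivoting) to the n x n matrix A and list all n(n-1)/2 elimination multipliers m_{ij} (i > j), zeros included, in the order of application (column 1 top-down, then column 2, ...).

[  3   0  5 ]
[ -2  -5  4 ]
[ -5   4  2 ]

Forward elimination:
R2 <- R2 - (-2/3)*R1:  [    0    -5  22/3 ]
R3 <- R3 - (-5/3)*R1:  [    0     4  31/3 ]
R3 <- R3 - (-4/5)*R2:  [    0     0  81/5 ]
Multipliers (in order of application): m_{21} = -2/3, m_{31} = -5/3, m_{32} = -4/5

multipliers: -2/3, -5/3, -4/5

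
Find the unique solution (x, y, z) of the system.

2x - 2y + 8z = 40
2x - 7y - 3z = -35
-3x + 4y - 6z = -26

(4, 4, 5)

Forward elimination on [A|b]:
R2 <- R2 - (1)*R1:  [   0   -5  -11  -75 ]
R3 <- R3 - (-3/2)*R1:  [  0   1   6  34 ]
R3 <- R3 - (-1/5)*R2:  [    0     0  19/5    19 ]
Row echelon form:
[ 2  -2     8  |   40 ]
[ 0  -5   -11  |  -75 ]
[ 0   0  19/5  |   19 ]
Back-substitution:
z = (19) / (19/5) = 5
y = (-75 - (-11)*(5)) / -5 = 4
x = (40 - (-2)*(4) - (8)*(5)) / 2 = 4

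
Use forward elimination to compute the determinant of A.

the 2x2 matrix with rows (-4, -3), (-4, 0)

Forward elimination:
R2 <- R2 - (1)*R1:  [ 0  3 ]
Upper-triangular form:
[ -4  -3 ]
[  0   3 ]
det(A) = (-1)^0 * (-4) * (3) = -12  (0 row swaps -> sign +1)

det(A) = -12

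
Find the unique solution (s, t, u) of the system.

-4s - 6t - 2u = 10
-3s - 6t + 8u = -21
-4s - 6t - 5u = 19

Forward elimination on [A|b]:
R2 <- R2 - (3/4)*R1:  [     0   -3/2   19/2  -57/2 ]
R3 <- R3 - (1)*R1:  [  0   0  -3   9 ]
Row echelon form:
[ -4    -6    -2  |     10 ]
[  0  -3/2  19/2  |  -57/2 ]
[  0     0    -3  |      9 ]
Back-substitution:
u = (9) / -3 = -3
t = (-57/2 - (19/2)*(-3)) / (-3/2) = 0
s = (10 - (-6)*(0) - (-2)*(-3)) / -4 = -1

(-1, 0, -3)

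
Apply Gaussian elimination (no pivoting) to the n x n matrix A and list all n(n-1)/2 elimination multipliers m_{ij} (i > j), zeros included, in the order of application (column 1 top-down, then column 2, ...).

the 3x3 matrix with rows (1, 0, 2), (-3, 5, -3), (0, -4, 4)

multipliers: -3, 0, -4/5

Forward elimination:
R2 <- R2 - (-3)*R1:  [ 0  5  3 ]
R3: entry in column 1 is already 0 -> m_{31} = 0 (no row operation needed)
R3 <- R3 - (-4/5)*R2:  [    0     0  32/5 ]
Multipliers (in order of application): m_{21} = -3, m_{31} = 0, m_{32} = -4/5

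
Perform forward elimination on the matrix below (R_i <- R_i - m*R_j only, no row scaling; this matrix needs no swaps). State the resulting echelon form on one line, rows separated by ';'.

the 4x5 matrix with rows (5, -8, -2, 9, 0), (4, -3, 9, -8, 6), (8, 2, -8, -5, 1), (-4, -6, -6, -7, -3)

Forward elimination:
R2 <- R2 - (4/5)*R1:  [     0   17/5   53/5  -76/5      6 ]
R3 <- R3 - (8/5)*R1:  [     0   74/5  -24/5  -97/5      1 ]
R4 <- R4 - (-4/5)*R1:  [     0  -62/5  -38/5    1/5     -3 ]
R3 <- R3 - (74/17)*R2:  [       0        0  -866/17   795/17  -427/17 ]
R4 <- R4 - (-62/17)*R2:  [       0        0   528/17  -939/17   321/17 ]
R4 <- R4 - (-264/433)*R3:  [          0           0           0  -11571/433    1545/433 ]
Row echelon form:
[ 5    -8       -2           9         0 ]
[ 0  17/5     53/5       -76/5         6 ]
[ 0     0  -866/17      795/17   -427/17 ]
[ 0     0        0  -11571/433  1545/433 ]

REF = [5 -8 -2 9 0; 0 17/5 53/5 -76/5 6; 0 0 -866/17 795/17 -427/17; 0 0 0 -11571/433 1545/433]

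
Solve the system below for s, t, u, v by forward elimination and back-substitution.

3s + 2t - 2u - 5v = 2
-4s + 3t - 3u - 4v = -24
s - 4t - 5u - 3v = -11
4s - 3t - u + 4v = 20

(4, 1, 1, 2)

Forward elimination on [A|b]:
R2 <- R2 - (-4/3)*R1:  [     0   17/3  -17/3  -32/3  -64/3 ]
R3 <- R3 - (1/3)*R1:  [     0  -14/3  -13/3   -4/3  -35/3 ]
R4 <- R4 - (4/3)*R1:  [     0  -17/3    5/3   32/3   52/3 ]
R3 <- R3 - (-14/17)*R2:  [       0        0       -9  -172/17  -497/17 ]
R4 <- R4 - (-1)*R2:  [  0   0  -4   0  -4 ]
R4 <- R4 - (4/9)*R3:  [        0         0         0   688/153  1376/153 ]
Row echelon form:
[ 3     2     -2       -5  |         2 ]
[ 0  17/3  -17/3    -32/3  |     -64/3 ]
[ 0     0     -9  -172/17  |   -497/17 ]
[ 0     0      0  688/153  |  1376/153 ]
Back-substitution:
v = (1376/153) / (688/153) = 2
u = (-497/17 - (-172/17)*(2)) / -9 = 1
t = (-64/3 - (-17/3)*(1) - (-32/3)*(2)) / (17/3) = 1
s = (2 - (2)*(1) - (-2)*(1) - (-5)*(2)) / 3 = 4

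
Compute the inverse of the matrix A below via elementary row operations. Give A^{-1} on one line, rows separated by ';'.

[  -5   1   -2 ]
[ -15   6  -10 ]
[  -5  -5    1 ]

Gauss-Jordan on [A | I]:
R1 <- (1/-5)*R1:  [    1  -1/5   2/5  |  -1/5     0     0 ]
R2 <- R2 - (-15)*R1:  [  0   3  -4  |  -3   1   0 ]
R3 <- R3 - (-5)*R1:  [  0  -6   3  |  -1   0   1 ]
R2 <- (1/3)*R2:  [    0     1  -4/3  |    -1   1/3     0 ]
R1 <- R1 - (-1/5)*R2:  [    1     0  2/15  |  -2/5  1/15     0 ]
R3 <- R3 - (-6)*R2:  [  0   0  -5  |  -7   2   1 ]
R3 <- (1/-5)*R3:  [    0     0     1  |   7/5  -2/5  -1/5 ]
R1 <- R1 - (2/15)*R3:  [      1       0       0  |  -44/75    3/25    2/75 ]
R2 <- R2 - (-4/3)*R3:  [     0      1      0  |  13/15   -1/5  -4/15 ]
Right block of [I | A^{-1}] is the inverse:
[ -44/75  3/25   2/75 ]
[  13/15  -1/5  -4/15 ]
[    7/5  -2/5   -1/5 ]

inverse = [-44/75 3/25 2/75; 13/15 -1/5 -4/15; 7/5 -2/5 -1/5]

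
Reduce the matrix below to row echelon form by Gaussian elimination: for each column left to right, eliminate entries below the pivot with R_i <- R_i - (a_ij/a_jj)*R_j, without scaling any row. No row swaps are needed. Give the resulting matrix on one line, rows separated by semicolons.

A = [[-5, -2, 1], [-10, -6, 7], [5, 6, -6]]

REF = [-5 -2 1; 0 -2 5; 0 0 5]

Forward elimination:
R2 <- R2 - (2)*R1:  [  0  -2   5 ]
R3 <- R3 - (-1)*R1:  [  0   4  -5 ]
R3 <- R3 - (-2)*R2:  [ 0  0  5 ]
Row echelon form:
[ -5  -2  1 ]
[  0  -2  5 ]
[  0   0  5 ]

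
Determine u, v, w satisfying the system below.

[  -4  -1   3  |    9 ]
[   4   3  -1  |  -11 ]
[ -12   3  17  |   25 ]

(0, -3, 2)

Forward elimination on [A|b]:
R2 <- R2 - (-1)*R1:  [  0   2   2  -2 ]
R3 <- R3 - (3)*R1:  [  0   6   8  -2 ]
R3 <- R3 - (3)*R2:  [ 0  0  2  4 ]
Row echelon form:
[ -4  -1  3  |   9 ]
[  0   2  2  |  -2 ]
[  0   0  2  |   4 ]
Back-substitution:
w = (4) / 2 = 2
v = (-2 - (2)*(2)) / 2 = -3
u = (9 - (-1)*(-3) - (3)*(2)) / -4 = 0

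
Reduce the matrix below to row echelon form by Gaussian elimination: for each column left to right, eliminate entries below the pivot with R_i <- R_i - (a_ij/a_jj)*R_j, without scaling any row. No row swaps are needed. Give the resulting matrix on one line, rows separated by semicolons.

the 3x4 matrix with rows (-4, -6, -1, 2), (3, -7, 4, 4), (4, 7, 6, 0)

REF = [-4 -6 -1 2; 0 -23/2 13/4 11/2; 0 0 243/46 57/23]

Forward elimination:
R2 <- R2 - (-3/4)*R1:  [     0  -23/2   13/4   11/2 ]
R3 <- R3 - (-1)*R1:  [ 0  1  5  2 ]
R3 <- R3 - (-2/23)*R2:  [      0       0  243/46   57/23 ]
Row echelon form:
[ -4     -6      -1      2 ]
[  0  -23/2    13/4   11/2 ]
[  0      0  243/46  57/23 ]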